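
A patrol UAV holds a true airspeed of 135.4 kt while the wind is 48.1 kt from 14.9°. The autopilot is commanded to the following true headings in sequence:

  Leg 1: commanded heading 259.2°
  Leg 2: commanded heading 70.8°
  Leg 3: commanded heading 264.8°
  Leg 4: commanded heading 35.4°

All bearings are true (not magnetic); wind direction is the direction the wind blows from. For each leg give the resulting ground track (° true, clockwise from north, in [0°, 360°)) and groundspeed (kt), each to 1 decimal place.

Leg 1: heading 259.2°; drift -15.5° → track 243.7°, groundspeed 162.2 kt
Leg 2: heading 70.8°; drift +20.2° → track 91.0°, groundspeed 115.5 kt
Leg 3: heading 264.8°; drift -16.6° → track 248.2°, groundspeed 158.5 kt
Leg 4: heading 35.4°; drift +10.6° → track 46.0°, groundspeed 91.9 kt

Leg 1: track=243.7°, groundspeed=162.2 kt
Leg 2: track=91.0°, groundspeed=115.5 kt
Leg 3: track=248.2°, groundspeed=158.5 kt
Leg 4: track=46.0°, groundspeed=91.9 kt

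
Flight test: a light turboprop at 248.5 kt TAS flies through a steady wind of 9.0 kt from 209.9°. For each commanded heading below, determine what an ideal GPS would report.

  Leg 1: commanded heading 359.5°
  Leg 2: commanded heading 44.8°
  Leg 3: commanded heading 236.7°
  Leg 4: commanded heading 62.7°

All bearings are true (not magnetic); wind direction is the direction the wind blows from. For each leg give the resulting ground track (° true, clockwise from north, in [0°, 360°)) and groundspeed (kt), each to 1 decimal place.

Leg 1: track=0.5°, groundspeed=256.3 kt
Leg 2: track=44.3°, groundspeed=257.2 kt
Leg 3: track=237.7°, groundspeed=240.5 kt
Leg 4: track=61.6°, groundspeed=256.1 kt

Leg 1: heading 359.5°; drift +1.0° → track 0.5°, groundspeed 256.3 kt
Leg 2: heading 44.8°; drift -0.5° → track 44.3°, groundspeed 257.2 kt
Leg 3: heading 236.7°; drift +1.0° → track 237.7°, groundspeed 240.5 kt
Leg 4: heading 62.7°; drift -1.1° → track 61.6°, groundspeed 256.1 kt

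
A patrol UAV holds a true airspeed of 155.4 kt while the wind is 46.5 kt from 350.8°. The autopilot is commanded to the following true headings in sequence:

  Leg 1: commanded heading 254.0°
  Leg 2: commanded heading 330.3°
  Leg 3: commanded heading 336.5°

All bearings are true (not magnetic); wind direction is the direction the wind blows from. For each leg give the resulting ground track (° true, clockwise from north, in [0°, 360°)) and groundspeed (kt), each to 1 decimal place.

Leg 1: heading 254.0°; drift -16.0° → track 238.0°, groundspeed 167.4 kt
Leg 2: heading 330.3°; drift -8.3° → track 322.0°, groundspeed 113.0 kt
Leg 3: heading 336.5°; drift -5.9° → track 330.6°, groundspeed 110.9 kt

Leg 1: track=238.0°, groundspeed=167.4 kt
Leg 2: track=322.0°, groundspeed=113.0 kt
Leg 3: track=330.6°, groundspeed=110.9 kt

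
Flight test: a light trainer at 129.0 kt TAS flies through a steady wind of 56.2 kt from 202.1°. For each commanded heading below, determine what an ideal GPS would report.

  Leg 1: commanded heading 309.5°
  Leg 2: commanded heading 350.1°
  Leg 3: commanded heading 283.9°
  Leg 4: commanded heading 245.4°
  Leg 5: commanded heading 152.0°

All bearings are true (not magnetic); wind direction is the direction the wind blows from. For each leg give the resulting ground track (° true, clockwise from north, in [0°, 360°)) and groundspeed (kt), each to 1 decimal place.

Leg 1: heading 309.5°; drift +20.2° → track 329.7°, groundspeed 155.4 kt
Leg 2: heading 350.1°; drift +9.6° → track 359.7°, groundspeed 179.2 kt
Leg 3: heading 283.9°; drift +24.7° → track 308.6°, groundspeed 133.2 kt
Leg 4: heading 245.4°; drift +23.6° → track 269.0°, groundspeed 96.2 kt
Leg 5: heading 152.0°; drift -24.9° → track 127.1°, groundspeed 102.5 kt

Leg 1: track=329.7°, groundspeed=155.4 kt
Leg 2: track=359.7°, groundspeed=179.2 kt
Leg 3: track=308.6°, groundspeed=133.2 kt
Leg 4: track=269.0°, groundspeed=96.2 kt
Leg 5: track=127.1°, groundspeed=102.5 kt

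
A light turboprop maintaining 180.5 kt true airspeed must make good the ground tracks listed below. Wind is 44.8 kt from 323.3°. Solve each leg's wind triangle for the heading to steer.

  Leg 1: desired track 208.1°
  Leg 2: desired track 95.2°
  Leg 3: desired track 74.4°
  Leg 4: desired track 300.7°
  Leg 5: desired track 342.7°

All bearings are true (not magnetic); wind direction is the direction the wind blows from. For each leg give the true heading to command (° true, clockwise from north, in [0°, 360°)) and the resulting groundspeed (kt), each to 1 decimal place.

Leg 1: desired track 208.1°; wind correction +13.0° → command heading 221.1°, groundspeed 195.0 kt
Leg 2: desired track 95.2°; wind correction -10.6° → command heading 84.6°, groundspeed 207.3 kt
Leg 3: desired track 74.4°; wind correction -13.4° → command heading 61.0°, groundspeed 191.7 kt
Leg 4: desired track 300.7°; wind correction +5.5° → command heading 306.2°, groundspeed 138.3 kt
Leg 5: desired track 342.7°; wind correction -4.7° → command heading 338.0°, groundspeed 137.6 kt

Leg 1: heading=221.1°, groundspeed=195.0 kt
Leg 2: heading=84.6°, groundspeed=207.3 kt
Leg 3: heading=61.0°, groundspeed=191.7 kt
Leg 4: heading=306.2°, groundspeed=138.3 kt
Leg 5: heading=338.0°, groundspeed=137.6 kt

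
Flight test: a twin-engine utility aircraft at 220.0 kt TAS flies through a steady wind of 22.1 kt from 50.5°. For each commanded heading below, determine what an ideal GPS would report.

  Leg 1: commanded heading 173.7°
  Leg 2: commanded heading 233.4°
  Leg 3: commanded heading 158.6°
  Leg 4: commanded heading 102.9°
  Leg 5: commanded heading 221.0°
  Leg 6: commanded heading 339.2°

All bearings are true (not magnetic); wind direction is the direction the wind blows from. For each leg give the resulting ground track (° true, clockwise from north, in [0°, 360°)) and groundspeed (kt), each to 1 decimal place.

Leg 1: track=178.3°, groundspeed=232.8 kt
Leg 2: track=233.1°, groundspeed=242.1 kt
Leg 3: track=163.9°, groundspeed=227.8 kt
Leg 4: track=107.7°, groundspeed=207.3 kt
Leg 5: track=221.9°, groundspeed=241.8 kt
Leg 6: track=333.6°, groundspeed=213.9 kt

Leg 1: heading 173.7°; drift +4.6° → track 178.3°, groundspeed 232.8 kt
Leg 2: heading 233.4°; drift -0.3° → track 233.1°, groundspeed 242.1 kt
Leg 3: heading 158.6°; drift +5.3° → track 163.9°, groundspeed 227.8 kt
Leg 4: heading 102.9°; drift +4.8° → track 107.7°, groundspeed 207.3 kt
Leg 5: heading 221.0°; drift +0.9° → track 221.9°, groundspeed 241.8 kt
Leg 6: heading 339.2°; drift -5.6° → track 333.6°, groundspeed 213.9 kt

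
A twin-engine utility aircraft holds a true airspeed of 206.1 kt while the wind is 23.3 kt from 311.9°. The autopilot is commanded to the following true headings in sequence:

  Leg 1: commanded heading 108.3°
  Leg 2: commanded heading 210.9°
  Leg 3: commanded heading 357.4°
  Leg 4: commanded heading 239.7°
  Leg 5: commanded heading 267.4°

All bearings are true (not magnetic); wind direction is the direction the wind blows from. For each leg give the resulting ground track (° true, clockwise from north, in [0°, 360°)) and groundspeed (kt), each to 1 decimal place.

Leg 1: track=110.6°, groundspeed=227.6 kt
Leg 2: track=204.7°, groundspeed=211.8 kt
Leg 3: track=2.4°, groundspeed=190.5 kt
Leg 4: track=233.3°, groundspeed=200.2 kt
Leg 5: track=262.5°, groundspeed=190.2 kt

Leg 1: heading 108.3°; drift +2.3° → track 110.6°, groundspeed 227.6 kt
Leg 2: heading 210.9°; drift -6.2° → track 204.7°, groundspeed 211.8 kt
Leg 3: heading 357.4°; drift +5.0° → track 2.4°, groundspeed 190.5 kt
Leg 4: heading 239.7°; drift -6.4° → track 233.3°, groundspeed 200.2 kt
Leg 5: heading 267.4°; drift -4.9° → track 262.5°, groundspeed 190.2 kt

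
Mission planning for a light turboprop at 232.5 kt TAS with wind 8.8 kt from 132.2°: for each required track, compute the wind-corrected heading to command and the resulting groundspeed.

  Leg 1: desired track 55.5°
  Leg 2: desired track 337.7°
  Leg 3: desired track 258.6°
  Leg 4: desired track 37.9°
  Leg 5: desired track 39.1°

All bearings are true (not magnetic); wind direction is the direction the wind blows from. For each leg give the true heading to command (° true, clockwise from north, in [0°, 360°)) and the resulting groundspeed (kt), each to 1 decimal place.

Leg 1: desired track 55.5°; wind correction +2.1° → command heading 57.6°, groundspeed 230.3 kt
Leg 2: desired track 337.7°; wind correction +0.9° → command heading 338.6°, groundspeed 240.4 kt
Leg 3: desired track 258.6°; wind correction -1.7° → command heading 256.9°, groundspeed 237.6 kt
Leg 4: desired track 37.9°; wind correction +2.2° → command heading 40.1°, groundspeed 233.0 kt
Leg 5: desired track 39.1°; wind correction +2.2° → command heading 41.3°, groundspeed 232.8 kt

Leg 1: heading=57.6°, groundspeed=230.3 kt
Leg 2: heading=338.6°, groundspeed=240.4 kt
Leg 3: heading=256.9°, groundspeed=237.6 kt
Leg 4: heading=40.1°, groundspeed=233.0 kt
Leg 5: heading=41.3°, groundspeed=232.8 kt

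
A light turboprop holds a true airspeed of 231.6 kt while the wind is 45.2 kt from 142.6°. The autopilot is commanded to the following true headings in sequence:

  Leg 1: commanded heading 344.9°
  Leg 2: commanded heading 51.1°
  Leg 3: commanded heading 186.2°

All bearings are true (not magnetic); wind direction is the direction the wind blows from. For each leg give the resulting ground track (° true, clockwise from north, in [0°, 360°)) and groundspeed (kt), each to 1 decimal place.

Leg 1: track=341.3°, groundspeed=274.0 kt
Leg 2: track=40.1°, groundspeed=237.1 kt
Leg 3: track=195.1°, groundspeed=201.3 kt

Leg 1: heading 344.9°; drift -3.6° → track 341.3°, groundspeed 274.0 kt
Leg 2: heading 51.1°; drift -11.0° → track 40.1°, groundspeed 237.1 kt
Leg 3: heading 186.2°; drift +8.9° → track 195.1°, groundspeed 201.3 kt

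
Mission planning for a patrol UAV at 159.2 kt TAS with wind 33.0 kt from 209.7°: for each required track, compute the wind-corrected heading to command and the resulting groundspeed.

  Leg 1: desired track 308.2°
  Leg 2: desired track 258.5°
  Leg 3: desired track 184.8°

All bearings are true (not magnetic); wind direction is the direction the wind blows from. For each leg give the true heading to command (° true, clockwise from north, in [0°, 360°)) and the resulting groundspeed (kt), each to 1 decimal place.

Leg 1: desired track 308.2°; wind correction -11.8° → command heading 296.4°, groundspeed 160.7 kt
Leg 2: desired track 258.5°; wind correction -9.0° → command heading 249.5°, groundspeed 135.5 kt
Leg 3: desired track 184.8°; wind correction +5.0° → command heading 189.8°, groundspeed 128.7 kt

Leg 1: heading=296.4°, groundspeed=160.7 kt
Leg 2: heading=249.5°, groundspeed=135.5 kt
Leg 3: heading=189.8°, groundspeed=128.7 kt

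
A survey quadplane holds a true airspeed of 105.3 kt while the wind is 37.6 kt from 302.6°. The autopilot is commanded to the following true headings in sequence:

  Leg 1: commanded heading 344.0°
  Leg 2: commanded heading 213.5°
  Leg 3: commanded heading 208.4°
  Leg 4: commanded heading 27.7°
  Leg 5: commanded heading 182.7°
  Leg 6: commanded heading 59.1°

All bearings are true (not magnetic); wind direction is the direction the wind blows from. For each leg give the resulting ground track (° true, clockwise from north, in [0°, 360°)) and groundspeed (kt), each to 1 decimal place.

Leg 1: heading 344.0°; drift +17.9° → track 1.9°, groundspeed 81.0 kt
Leg 2: heading 213.5°; drift -19.8° → track 193.7°, groundspeed 111.3 kt
Leg 3: heading 208.4°; drift -19.1° → track 189.3°, groundspeed 114.4 kt
Leg 4: heading 27.7°; drift +20.2° → track 47.9°, groundspeed 108.7 kt
Leg 5: heading 182.7°; drift -14.7° → track 168.0°, groundspeed 128.3 kt
Leg 6: heading 59.1°; drift +15.4° → track 74.5°, groundspeed 126.6 kt

Leg 1: track=1.9°, groundspeed=81.0 kt
Leg 2: track=193.7°, groundspeed=111.3 kt
Leg 3: track=189.3°, groundspeed=114.4 kt
Leg 4: track=47.9°, groundspeed=108.7 kt
Leg 5: track=168.0°, groundspeed=128.3 kt
Leg 6: track=74.5°, groundspeed=126.6 kt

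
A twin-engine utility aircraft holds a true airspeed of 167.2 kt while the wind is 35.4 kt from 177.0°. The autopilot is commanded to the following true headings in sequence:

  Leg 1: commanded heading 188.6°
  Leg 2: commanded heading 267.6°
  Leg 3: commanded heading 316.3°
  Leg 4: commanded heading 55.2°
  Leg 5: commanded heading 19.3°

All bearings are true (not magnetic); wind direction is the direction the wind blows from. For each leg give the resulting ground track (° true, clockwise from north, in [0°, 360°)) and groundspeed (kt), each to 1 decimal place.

Leg 1: track=191.7°, groundspeed=132.7 kt
Leg 2: track=279.5°, groundspeed=171.3 kt
Leg 3: track=323.1°, groundspeed=195.4 kt
Leg 4: track=46.0°, groundspeed=188.3 kt
Leg 5: track=15.5°, groundspeed=200.4 kt

Leg 1: heading 188.6°; drift +3.1° → track 191.7°, groundspeed 132.7 kt
Leg 2: heading 267.6°; drift +11.9° → track 279.5°, groundspeed 171.3 kt
Leg 3: heading 316.3°; drift +6.8° → track 323.1°, groundspeed 195.4 kt
Leg 4: heading 55.2°; drift -9.2° → track 46.0°, groundspeed 188.3 kt
Leg 5: heading 19.3°; drift -3.8° → track 15.5°, groundspeed 200.4 kt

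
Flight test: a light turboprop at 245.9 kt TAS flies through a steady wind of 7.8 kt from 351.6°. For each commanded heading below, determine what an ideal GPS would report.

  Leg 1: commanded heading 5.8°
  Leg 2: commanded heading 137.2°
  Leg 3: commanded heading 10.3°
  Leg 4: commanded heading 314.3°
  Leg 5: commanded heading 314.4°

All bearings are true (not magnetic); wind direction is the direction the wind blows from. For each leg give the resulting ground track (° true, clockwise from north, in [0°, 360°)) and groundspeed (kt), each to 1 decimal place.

Leg 1: heading 5.8°; drift +0.5° → track 6.3°, groundspeed 238.3 kt
Leg 2: heading 137.2°; drift +1.0° → track 138.2°, groundspeed 252.4 kt
Leg 3: heading 10.3°; drift +0.6° → track 10.9°, groundspeed 238.5 kt
Leg 4: heading 314.3°; drift -1.1° → track 313.2°, groundspeed 239.7 kt
Leg 5: heading 314.4°; drift -1.1° → track 313.3°, groundspeed 239.7 kt

Leg 1: track=6.3°, groundspeed=238.3 kt
Leg 2: track=138.2°, groundspeed=252.4 kt
Leg 3: track=10.9°, groundspeed=238.5 kt
Leg 4: track=313.2°, groundspeed=239.7 kt
Leg 5: track=313.3°, groundspeed=239.7 kt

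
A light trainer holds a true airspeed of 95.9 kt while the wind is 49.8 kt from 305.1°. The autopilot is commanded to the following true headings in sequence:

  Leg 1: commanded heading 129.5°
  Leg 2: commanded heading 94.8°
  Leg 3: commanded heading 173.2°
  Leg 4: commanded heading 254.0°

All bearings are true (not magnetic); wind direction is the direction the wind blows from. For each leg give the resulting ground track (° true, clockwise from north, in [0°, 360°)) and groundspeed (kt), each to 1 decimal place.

Leg 1: track=128.0°, groundspeed=145.6 kt
Leg 2: track=105.1°, groundspeed=141.2 kt
Leg 3: track=157.2°, groundspeed=134.4 kt
Leg 4: track=223.0°, groundspeed=75.4 kt

Leg 1: heading 129.5°; drift -1.5° → track 128.0°, groundspeed 145.6 kt
Leg 2: heading 94.8°; drift +10.3° → track 105.1°, groundspeed 141.2 kt
Leg 3: heading 173.2°; drift -16.0° → track 157.2°, groundspeed 134.4 kt
Leg 4: heading 254.0°; drift -31.0° → track 223.0°, groundspeed 75.4 kt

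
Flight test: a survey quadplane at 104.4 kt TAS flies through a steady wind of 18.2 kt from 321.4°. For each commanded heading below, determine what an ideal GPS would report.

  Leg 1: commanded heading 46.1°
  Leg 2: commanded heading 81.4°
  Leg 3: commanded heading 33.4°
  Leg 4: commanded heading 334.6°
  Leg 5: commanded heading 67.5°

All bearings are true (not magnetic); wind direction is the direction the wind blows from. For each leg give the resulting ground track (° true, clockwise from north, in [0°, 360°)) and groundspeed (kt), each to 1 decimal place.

Leg 1: track=56.1°, groundspeed=104.3 kt
Leg 2: track=89.3°, groundspeed=114.6 kt
Leg 3: track=43.3°, groundspeed=100.3 kt
Leg 4: track=337.3°, groundspeed=86.8 kt
Leg 5: track=76.6°, groundspeed=110.8 kt

Leg 1: heading 46.1°; drift +10.0° → track 56.1°, groundspeed 104.3 kt
Leg 2: heading 81.4°; drift +7.9° → track 89.3°, groundspeed 114.6 kt
Leg 3: heading 33.4°; drift +9.9° → track 43.3°, groundspeed 100.3 kt
Leg 4: heading 334.6°; drift +2.7° → track 337.3°, groundspeed 86.8 kt
Leg 5: heading 67.5°; drift +9.1° → track 76.6°, groundspeed 110.8 kt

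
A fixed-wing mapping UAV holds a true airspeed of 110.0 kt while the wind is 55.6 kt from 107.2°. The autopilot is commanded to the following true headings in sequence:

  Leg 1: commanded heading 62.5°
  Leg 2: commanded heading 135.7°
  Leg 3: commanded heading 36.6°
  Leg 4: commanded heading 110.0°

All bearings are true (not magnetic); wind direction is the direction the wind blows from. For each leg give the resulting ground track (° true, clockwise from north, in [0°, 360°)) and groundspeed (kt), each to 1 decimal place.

Leg 1: heading 62.5°; drift -29.0° → track 33.5°, groundspeed 80.6 kt
Leg 2: heading 135.7°; drift +23.5° → track 159.2°, groundspeed 66.6 kt
Leg 3: heading 36.6°; drift -29.8° → track 6.8°, groundspeed 105.5 kt
Leg 4: heading 110.0°; drift +2.9° → track 112.9°, groundspeed 54.5 kt

Leg 1: track=33.5°, groundspeed=80.6 kt
Leg 2: track=159.2°, groundspeed=66.6 kt
Leg 3: track=6.8°, groundspeed=105.5 kt
Leg 4: track=112.9°, groundspeed=54.5 kt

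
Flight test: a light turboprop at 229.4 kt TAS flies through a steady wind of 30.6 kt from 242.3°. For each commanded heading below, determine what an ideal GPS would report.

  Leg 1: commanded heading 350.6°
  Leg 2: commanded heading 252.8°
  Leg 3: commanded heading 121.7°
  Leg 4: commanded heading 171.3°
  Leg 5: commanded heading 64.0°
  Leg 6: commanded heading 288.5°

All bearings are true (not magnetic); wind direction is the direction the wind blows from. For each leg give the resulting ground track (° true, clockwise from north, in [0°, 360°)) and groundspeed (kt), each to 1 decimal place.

Leg 1: track=357.5°, groundspeed=240.8 kt
Leg 2: track=254.4°, groundspeed=199.4 kt
Leg 3: track=115.6°, groundspeed=246.4 kt
Leg 4: track=163.8°, groundspeed=221.3 kt
Leg 5: track=63.8°, groundspeed=260.0 kt
Leg 6: track=294.6°, groundspeed=209.4 kt

Leg 1: heading 350.6°; drift +6.9° → track 357.5°, groundspeed 240.8 kt
Leg 2: heading 252.8°; drift +1.6° → track 254.4°, groundspeed 199.4 kt
Leg 3: heading 121.7°; drift -6.1° → track 115.6°, groundspeed 246.4 kt
Leg 4: heading 171.3°; drift -7.5° → track 163.8°, groundspeed 221.3 kt
Leg 5: heading 64.0°; drift -0.2° → track 63.8°, groundspeed 260.0 kt
Leg 6: heading 288.5°; drift +6.1° → track 294.6°, groundspeed 209.4 kt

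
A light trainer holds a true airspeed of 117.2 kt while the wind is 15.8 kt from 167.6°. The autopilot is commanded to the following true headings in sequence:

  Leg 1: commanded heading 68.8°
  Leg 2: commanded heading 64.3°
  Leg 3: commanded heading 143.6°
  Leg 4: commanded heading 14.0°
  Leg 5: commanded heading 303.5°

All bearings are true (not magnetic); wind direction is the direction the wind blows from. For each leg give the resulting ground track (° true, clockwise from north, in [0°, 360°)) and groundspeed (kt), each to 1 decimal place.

Leg 1: heading 68.8°; drift -7.4° → track 61.4°, groundspeed 120.6 kt
Leg 2: heading 64.3°; drift -7.3° → track 57.0°, groundspeed 121.8 kt
Leg 3: heading 143.6°; drift -3.6° → track 140.0°, groundspeed 103.0 kt
Leg 4: heading 14.0°; drift -3.1° → track 10.9°, groundspeed 131.5 kt
Leg 5: heading 303.5°; drift +4.9° → track 308.4°, groundspeed 129.0 kt

Leg 1: track=61.4°, groundspeed=120.6 kt
Leg 2: track=57.0°, groundspeed=121.8 kt
Leg 3: track=140.0°, groundspeed=103.0 kt
Leg 4: track=10.9°, groundspeed=131.5 kt
Leg 5: track=308.4°, groundspeed=129.0 kt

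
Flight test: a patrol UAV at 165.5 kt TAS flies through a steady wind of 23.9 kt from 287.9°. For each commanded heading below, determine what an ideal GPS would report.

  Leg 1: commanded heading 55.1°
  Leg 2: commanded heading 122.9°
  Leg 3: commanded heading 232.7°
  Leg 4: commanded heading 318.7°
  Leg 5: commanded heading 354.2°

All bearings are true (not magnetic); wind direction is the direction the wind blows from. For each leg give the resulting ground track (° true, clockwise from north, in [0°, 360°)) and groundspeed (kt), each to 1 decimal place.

Leg 1: track=61.1°, groundspeed=181.0 kt
Leg 2: track=121.0°, groundspeed=188.7 kt
Leg 3: track=225.3°, groundspeed=153.1 kt
Leg 4: track=323.5°, groundspeed=145.5 kt
Leg 5: track=2.2°, groundspeed=157.4 kt

Leg 1: heading 55.1°; drift +6.0° → track 61.1°, groundspeed 181.0 kt
Leg 2: heading 122.9°; drift -1.9° → track 121.0°, groundspeed 188.7 kt
Leg 3: heading 232.7°; drift -7.4° → track 225.3°, groundspeed 153.1 kt
Leg 4: heading 318.7°; drift +4.8° → track 323.5°, groundspeed 145.5 kt
Leg 5: heading 354.2°; drift +8.0° → track 2.2°, groundspeed 157.4 kt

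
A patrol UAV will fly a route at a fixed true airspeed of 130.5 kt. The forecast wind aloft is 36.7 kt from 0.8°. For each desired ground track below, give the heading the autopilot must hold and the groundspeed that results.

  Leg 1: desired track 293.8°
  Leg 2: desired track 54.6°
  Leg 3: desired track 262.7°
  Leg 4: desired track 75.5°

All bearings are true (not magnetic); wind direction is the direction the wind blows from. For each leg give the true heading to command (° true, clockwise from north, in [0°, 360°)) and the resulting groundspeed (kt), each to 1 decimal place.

Leg 1: heading=308.8°, groundspeed=111.7 kt
Leg 2: heading=41.5°, groundspeed=105.4 kt
Leg 3: heading=278.9°, groundspeed=130.5 kt
Leg 4: heading=59.8°, groundspeed=115.9 kt

Leg 1: desired track 293.8°; wind correction +15.0° → command heading 308.8°, groundspeed 111.7 kt
Leg 2: desired track 54.6°; wind correction -13.1° → command heading 41.5°, groundspeed 105.4 kt
Leg 3: desired track 262.7°; wind correction +16.2° → command heading 278.9°, groundspeed 130.5 kt
Leg 4: desired track 75.5°; wind correction -15.7° → command heading 59.8°, groundspeed 115.9 kt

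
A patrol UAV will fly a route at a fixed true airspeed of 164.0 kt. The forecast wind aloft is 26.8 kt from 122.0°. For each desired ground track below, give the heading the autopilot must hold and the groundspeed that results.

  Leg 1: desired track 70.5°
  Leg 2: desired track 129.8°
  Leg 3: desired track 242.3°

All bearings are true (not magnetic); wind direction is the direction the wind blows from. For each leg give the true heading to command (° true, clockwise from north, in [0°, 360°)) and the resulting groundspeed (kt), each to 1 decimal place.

Leg 1: heading=77.8°, groundspeed=146.0 kt
Leg 2: heading=128.5°, groundspeed=137.4 kt
Leg 3: heading=234.2°, groundspeed=175.9 kt

Leg 1: desired track 70.5°; wind correction +7.3° → command heading 77.8°, groundspeed 146.0 kt
Leg 2: desired track 129.8°; wind correction -1.3° → command heading 128.5°, groundspeed 137.4 kt
Leg 3: desired track 242.3°; wind correction -8.1° → command heading 234.2°, groundspeed 175.9 kt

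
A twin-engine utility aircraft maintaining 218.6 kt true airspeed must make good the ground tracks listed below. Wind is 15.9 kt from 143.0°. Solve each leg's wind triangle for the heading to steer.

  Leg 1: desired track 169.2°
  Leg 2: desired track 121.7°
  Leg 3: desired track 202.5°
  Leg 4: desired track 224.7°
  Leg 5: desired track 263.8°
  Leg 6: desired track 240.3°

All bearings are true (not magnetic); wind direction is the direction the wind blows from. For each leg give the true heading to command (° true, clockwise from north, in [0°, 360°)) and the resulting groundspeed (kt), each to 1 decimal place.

Leg 1: heading=167.4°, groundspeed=204.2 kt
Leg 2: heading=123.2°, groundspeed=203.7 kt
Leg 3: heading=198.9°, groundspeed=210.1 kt
Leg 4: heading=220.6°, groundspeed=215.7 kt
Leg 5: heading=260.2°, groundspeed=226.3 kt
Leg 6: heading=236.2°, groundspeed=220.1 kt

Leg 1: desired track 169.2°; wind correction -1.8° → command heading 167.4°, groundspeed 204.2 kt
Leg 2: desired track 121.7°; wind correction +1.5° → command heading 123.2°, groundspeed 203.7 kt
Leg 3: desired track 202.5°; wind correction -3.6° → command heading 198.9°, groundspeed 210.1 kt
Leg 4: desired track 224.7°; wind correction -4.1° → command heading 220.6°, groundspeed 215.7 kt
Leg 5: desired track 263.8°; wind correction -3.6° → command heading 260.2°, groundspeed 226.3 kt
Leg 6: desired track 240.3°; wind correction -4.1° → command heading 236.2°, groundspeed 220.1 kt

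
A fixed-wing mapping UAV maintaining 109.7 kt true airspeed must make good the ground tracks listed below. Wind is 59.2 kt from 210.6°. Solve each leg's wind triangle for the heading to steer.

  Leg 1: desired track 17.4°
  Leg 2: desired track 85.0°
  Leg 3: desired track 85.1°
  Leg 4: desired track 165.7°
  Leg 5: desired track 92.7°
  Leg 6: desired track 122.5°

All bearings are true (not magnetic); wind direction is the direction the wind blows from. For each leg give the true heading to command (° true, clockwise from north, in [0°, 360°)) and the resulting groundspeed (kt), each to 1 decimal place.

Leg 1: desired track 17.4°; wind correction -7.1° → command heading 10.3°, groundspeed 166.5 kt
Leg 2: desired track 85.0°; wind correction +26.0° → command heading 111.0°, groundspeed 133.0 kt
Leg 3: desired track 85.1°; wind correction +26.1° → command heading 111.2°, groundspeed 132.9 kt
Leg 4: desired track 165.7°; wind correction +22.4° → command heading 188.1°, groundspeed 59.5 kt
Leg 5: desired track 92.7°; wind correction +28.5° → command heading 121.2°, groundspeed 124.1 kt
Leg 6: desired track 122.5°; wind correction +32.6° → command heading 155.1°, groundspeed 90.4 kt

Leg 1: heading=10.3°, groundspeed=166.5 kt
Leg 2: heading=111.0°, groundspeed=133.0 kt
Leg 3: heading=111.2°, groundspeed=132.9 kt
Leg 4: heading=188.1°, groundspeed=59.5 kt
Leg 5: heading=121.2°, groundspeed=124.1 kt
Leg 6: heading=155.1°, groundspeed=90.4 kt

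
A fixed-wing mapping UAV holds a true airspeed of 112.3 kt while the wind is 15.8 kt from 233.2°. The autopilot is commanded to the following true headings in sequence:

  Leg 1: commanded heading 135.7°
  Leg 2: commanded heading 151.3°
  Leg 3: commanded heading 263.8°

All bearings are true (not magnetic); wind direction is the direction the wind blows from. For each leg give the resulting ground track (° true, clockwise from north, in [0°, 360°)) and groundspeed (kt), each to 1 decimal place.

Leg 1: heading 135.7°; drift -7.8° → track 127.9°, groundspeed 115.4 kt
Leg 2: heading 151.3°; drift -8.1° → track 143.2°, groundspeed 111.2 kt
Leg 3: heading 263.8°; drift +4.7° → track 268.5°, groundspeed 99.0 kt

Leg 1: track=127.9°, groundspeed=115.4 kt
Leg 2: track=143.2°, groundspeed=111.2 kt
Leg 3: track=268.5°, groundspeed=99.0 kt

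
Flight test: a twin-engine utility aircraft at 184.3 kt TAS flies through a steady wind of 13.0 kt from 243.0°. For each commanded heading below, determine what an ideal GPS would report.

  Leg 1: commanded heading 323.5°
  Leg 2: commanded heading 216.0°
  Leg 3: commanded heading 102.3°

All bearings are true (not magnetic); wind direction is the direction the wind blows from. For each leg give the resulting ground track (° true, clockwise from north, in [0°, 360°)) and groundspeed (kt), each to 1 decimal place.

Leg 1: heading 323.5°; drift +4.0° → track 327.5°, groundspeed 182.6 kt
Leg 2: heading 216.0°; drift -2.0° → track 214.0°, groundspeed 172.8 kt
Leg 3: heading 102.3°; drift -2.4° → track 99.9°, groundspeed 194.5 kt

Leg 1: track=327.5°, groundspeed=182.6 kt
Leg 2: track=214.0°, groundspeed=172.8 kt
Leg 3: track=99.9°, groundspeed=194.5 kt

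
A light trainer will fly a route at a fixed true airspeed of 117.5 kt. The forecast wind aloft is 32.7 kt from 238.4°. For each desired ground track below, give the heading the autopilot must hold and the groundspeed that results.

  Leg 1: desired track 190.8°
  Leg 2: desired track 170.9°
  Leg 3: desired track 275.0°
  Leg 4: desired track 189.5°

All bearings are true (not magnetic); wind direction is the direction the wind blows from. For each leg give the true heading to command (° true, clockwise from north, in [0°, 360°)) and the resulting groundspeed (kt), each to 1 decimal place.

Leg 1: desired track 190.8°; wind correction +11.9° → command heading 202.7°, groundspeed 92.9 kt
Leg 2: desired track 170.9°; wind correction +14.9° → command heading 185.8°, groundspeed 101.0 kt
Leg 3: desired track 275.0°; wind correction -9.6° → command heading 265.4°, groundspeed 89.6 kt
Leg 4: desired track 189.5°; wind correction +12.1° → command heading 201.6°, groundspeed 93.4 kt

Leg 1: heading=202.7°, groundspeed=92.9 kt
Leg 2: heading=185.8°, groundspeed=101.0 kt
Leg 3: heading=265.4°, groundspeed=89.6 kt
Leg 4: heading=201.6°, groundspeed=93.4 kt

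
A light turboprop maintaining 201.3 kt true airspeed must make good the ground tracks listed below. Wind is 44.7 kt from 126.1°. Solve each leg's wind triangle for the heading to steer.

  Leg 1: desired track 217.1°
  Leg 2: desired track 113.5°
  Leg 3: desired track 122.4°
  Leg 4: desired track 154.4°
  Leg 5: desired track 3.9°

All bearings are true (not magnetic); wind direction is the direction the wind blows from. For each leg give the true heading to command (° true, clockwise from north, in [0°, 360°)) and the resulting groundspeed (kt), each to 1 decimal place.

Leg 1: heading=204.3°, groundspeed=197.1 kt
Leg 2: heading=116.3°, groundspeed=157.4 kt
Leg 3: heading=123.2°, groundspeed=156.7 kt
Leg 4: heading=148.4°, groundspeed=160.8 kt
Leg 5: heading=14.7°, groundspeed=221.5 kt

Leg 1: desired track 217.1°; wind correction -12.8° → command heading 204.3°, groundspeed 197.1 kt
Leg 2: desired track 113.5°; wind correction +2.8° → command heading 116.3°, groundspeed 157.4 kt
Leg 3: desired track 122.4°; wind correction +0.8° → command heading 123.2°, groundspeed 156.7 kt
Leg 4: desired track 154.4°; wind correction -6.0° → command heading 148.4°, groundspeed 160.8 kt
Leg 5: desired track 3.9°; wind correction +10.8° → command heading 14.7°, groundspeed 221.5 kt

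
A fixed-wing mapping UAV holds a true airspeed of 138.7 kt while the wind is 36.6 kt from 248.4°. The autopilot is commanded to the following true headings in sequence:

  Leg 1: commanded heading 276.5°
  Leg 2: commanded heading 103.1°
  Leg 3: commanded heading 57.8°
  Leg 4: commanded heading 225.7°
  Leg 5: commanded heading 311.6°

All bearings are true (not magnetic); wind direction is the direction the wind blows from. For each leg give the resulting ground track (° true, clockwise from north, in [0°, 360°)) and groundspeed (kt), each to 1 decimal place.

Leg 1: track=285.7°, groundspeed=107.8 kt
Leg 2: track=96.1°, groundspeed=170.1 kt
Leg 3: track=60.0°, groundspeed=174.8 kt
Leg 4: track=218.0°, groundspeed=105.9 kt
Leg 5: track=326.6°, groundspeed=126.5 kt

Leg 1: heading 276.5°; drift +9.2° → track 285.7°, groundspeed 107.8 kt
Leg 2: heading 103.1°; drift -7.0° → track 96.1°, groundspeed 170.1 kt
Leg 3: heading 57.8°; drift +2.2° → track 60.0°, groundspeed 174.8 kt
Leg 4: heading 225.7°; drift -7.7° → track 218.0°, groundspeed 105.9 kt
Leg 5: heading 311.6°; drift +15.0° → track 326.6°, groundspeed 126.5 kt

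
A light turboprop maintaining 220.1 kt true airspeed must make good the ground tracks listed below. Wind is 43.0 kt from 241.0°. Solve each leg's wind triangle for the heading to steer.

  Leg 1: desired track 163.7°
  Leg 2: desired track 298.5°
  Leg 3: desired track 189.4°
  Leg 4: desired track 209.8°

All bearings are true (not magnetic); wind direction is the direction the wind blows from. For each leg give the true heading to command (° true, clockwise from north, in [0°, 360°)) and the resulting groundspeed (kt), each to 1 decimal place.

Leg 1: heading=174.7°, groundspeed=206.6 kt
Leg 2: heading=289.0°, groundspeed=194.0 kt
Leg 3: heading=198.2°, groundspeed=190.8 kt
Leg 4: heading=215.6°, groundspeed=182.2 kt

Leg 1: desired track 163.7°; wind correction +11.0° → command heading 174.7°, groundspeed 206.6 kt
Leg 2: desired track 298.5°; wind correction -9.5° → command heading 289.0°, groundspeed 194.0 kt
Leg 3: desired track 189.4°; wind correction +8.8° → command heading 198.2°, groundspeed 190.8 kt
Leg 4: desired track 209.8°; wind correction +5.8° → command heading 215.6°, groundspeed 182.2 kt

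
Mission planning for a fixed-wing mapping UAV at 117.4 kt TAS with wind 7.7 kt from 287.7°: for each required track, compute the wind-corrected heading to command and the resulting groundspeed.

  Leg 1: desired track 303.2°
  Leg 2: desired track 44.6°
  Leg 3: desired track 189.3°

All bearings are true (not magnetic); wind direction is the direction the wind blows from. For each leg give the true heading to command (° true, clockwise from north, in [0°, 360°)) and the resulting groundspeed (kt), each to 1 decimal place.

Leg 1: desired track 303.2°; wind correction -1.0° → command heading 302.2°, groundspeed 110.0 kt
Leg 2: desired track 44.6°; wind correction -3.4° → command heading 41.2°, groundspeed 120.7 kt
Leg 3: desired track 189.3°; wind correction +3.7° → command heading 193.0°, groundspeed 118.3 kt

Leg 1: heading=302.2°, groundspeed=110.0 kt
Leg 2: heading=41.2°, groundspeed=120.7 kt
Leg 3: heading=193.0°, groundspeed=118.3 kt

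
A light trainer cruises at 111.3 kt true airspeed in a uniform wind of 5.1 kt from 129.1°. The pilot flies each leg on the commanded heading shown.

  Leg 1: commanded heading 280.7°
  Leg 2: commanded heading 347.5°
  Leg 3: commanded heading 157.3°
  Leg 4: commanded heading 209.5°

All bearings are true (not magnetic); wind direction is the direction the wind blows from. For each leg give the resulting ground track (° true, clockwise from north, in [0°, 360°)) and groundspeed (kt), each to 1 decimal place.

Leg 1: track=281.9°, groundspeed=115.8 kt
Leg 2: track=345.9°, groundspeed=115.3 kt
Leg 3: track=158.6°, groundspeed=106.8 kt
Leg 4: track=212.1°, groundspeed=110.6 kt

Leg 1: heading 280.7°; drift +1.2° → track 281.9°, groundspeed 115.8 kt
Leg 2: heading 347.5°; drift -1.6° → track 345.9°, groundspeed 115.3 kt
Leg 3: heading 157.3°; drift +1.3° → track 158.6°, groundspeed 106.8 kt
Leg 4: heading 209.5°; drift +2.6° → track 212.1°, groundspeed 110.6 kt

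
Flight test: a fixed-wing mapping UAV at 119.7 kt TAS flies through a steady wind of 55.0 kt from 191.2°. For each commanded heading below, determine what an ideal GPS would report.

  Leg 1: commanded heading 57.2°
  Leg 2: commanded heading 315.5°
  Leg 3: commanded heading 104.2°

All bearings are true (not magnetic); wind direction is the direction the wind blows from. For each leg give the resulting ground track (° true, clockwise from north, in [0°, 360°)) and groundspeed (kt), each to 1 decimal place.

Leg 1: heading 57.2°; drift -14.1° → track 43.1°, groundspeed 162.8 kt
Leg 2: heading 315.5°; drift +16.8° → track 332.3°, groundspeed 157.4 kt
Leg 3: heading 104.2°; drift -25.2° → track 79.0°, groundspeed 129.1 kt

Leg 1: track=43.1°, groundspeed=162.8 kt
Leg 2: track=332.3°, groundspeed=157.4 kt
Leg 3: track=79.0°, groundspeed=129.1 kt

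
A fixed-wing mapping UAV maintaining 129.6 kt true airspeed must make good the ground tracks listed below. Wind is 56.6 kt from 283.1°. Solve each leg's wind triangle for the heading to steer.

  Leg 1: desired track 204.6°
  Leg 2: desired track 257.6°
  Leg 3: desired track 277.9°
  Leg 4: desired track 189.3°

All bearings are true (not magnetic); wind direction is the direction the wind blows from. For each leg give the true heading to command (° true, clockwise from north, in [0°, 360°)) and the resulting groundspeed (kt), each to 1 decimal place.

Leg 1: heading=229.9°, groundspeed=105.8 kt
Leg 2: heading=268.4°, groundspeed=76.2 kt
Leg 3: heading=280.2°, groundspeed=73.1 kt
Leg 4: heading=215.1°, groundspeed=120.4 kt

Leg 1: desired track 204.6°; wind correction +25.3° → command heading 229.9°, groundspeed 105.8 kt
Leg 2: desired track 257.6°; wind correction +10.8° → command heading 268.4°, groundspeed 76.2 kt
Leg 3: desired track 277.9°; wind correction +2.3° → command heading 280.2°, groundspeed 73.1 kt
Leg 4: desired track 189.3°; wind correction +25.8° → command heading 215.1°, groundspeed 120.4 kt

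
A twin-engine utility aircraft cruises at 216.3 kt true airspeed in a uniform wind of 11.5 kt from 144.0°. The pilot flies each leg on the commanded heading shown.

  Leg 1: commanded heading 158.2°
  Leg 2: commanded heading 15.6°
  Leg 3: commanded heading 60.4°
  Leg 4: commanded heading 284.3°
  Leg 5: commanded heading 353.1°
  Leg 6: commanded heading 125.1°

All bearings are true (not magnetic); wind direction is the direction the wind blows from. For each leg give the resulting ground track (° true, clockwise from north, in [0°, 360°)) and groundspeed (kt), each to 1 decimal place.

Leg 1: heading 158.2°; drift +0.8° → track 159.0°, groundspeed 205.2 kt
Leg 2: heading 15.6°; drift -2.3° → track 13.3°, groundspeed 223.6 kt
Leg 3: heading 60.4°; drift -3.0° → track 57.4°, groundspeed 215.3 kt
Leg 4: heading 284.3°; drift +1.9° → track 286.2°, groundspeed 225.3 kt
Leg 5: heading 353.1°; drift -1.4° → track 351.7°, groundspeed 226.4 kt
Leg 6: heading 125.1°; drift -1.0° → track 124.1°, groundspeed 205.5 kt

Leg 1: track=159.0°, groundspeed=205.2 kt
Leg 2: track=13.3°, groundspeed=223.6 kt
Leg 3: track=57.4°, groundspeed=215.3 kt
Leg 4: track=286.2°, groundspeed=225.3 kt
Leg 5: track=351.7°, groundspeed=226.4 kt
Leg 6: track=124.1°, groundspeed=205.5 kt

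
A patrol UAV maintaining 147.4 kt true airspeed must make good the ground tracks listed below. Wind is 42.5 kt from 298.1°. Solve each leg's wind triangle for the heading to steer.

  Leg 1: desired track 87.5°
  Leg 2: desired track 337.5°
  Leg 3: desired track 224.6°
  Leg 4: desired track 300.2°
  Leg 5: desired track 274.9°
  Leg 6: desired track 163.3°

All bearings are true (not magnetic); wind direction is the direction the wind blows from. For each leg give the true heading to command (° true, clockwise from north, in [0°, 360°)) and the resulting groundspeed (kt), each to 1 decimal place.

Leg 1: desired track 87.5°; wind correction -8.4° → command heading 79.1°, groundspeed 182.4 kt
Leg 2: desired track 337.5°; wind correction -10.5° → command heading 327.0°, groundspeed 112.1 kt
Leg 3: desired track 224.6°; wind correction +16.0° → command heading 240.6°, groundspeed 129.6 kt
Leg 4: desired track 300.2°; wind correction -0.6° → command heading 299.6°, groundspeed 104.9 kt
Leg 5: desired track 274.9°; wind correction +6.5° → command heading 281.4°, groundspeed 107.4 kt
Leg 6: desired track 163.3°; wind correction +11.8° → command heading 175.1°, groundspeed 174.2 kt

Leg 1: heading=79.1°, groundspeed=182.4 kt
Leg 2: heading=327.0°, groundspeed=112.1 kt
Leg 3: heading=240.6°, groundspeed=129.6 kt
Leg 4: heading=299.6°, groundspeed=104.9 kt
Leg 5: heading=281.4°, groundspeed=107.4 kt
Leg 6: heading=175.1°, groundspeed=174.2 kt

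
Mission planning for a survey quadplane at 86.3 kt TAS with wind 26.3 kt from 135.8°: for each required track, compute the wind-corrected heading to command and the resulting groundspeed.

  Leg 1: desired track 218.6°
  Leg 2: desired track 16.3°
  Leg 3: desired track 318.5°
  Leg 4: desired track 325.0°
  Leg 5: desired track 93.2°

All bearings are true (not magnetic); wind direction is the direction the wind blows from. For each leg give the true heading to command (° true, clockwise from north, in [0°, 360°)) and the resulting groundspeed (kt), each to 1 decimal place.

Leg 1: desired track 218.6°; wind correction -17.6° → command heading 201.0°, groundspeed 79.0 kt
Leg 2: desired track 16.3°; wind correction +15.4° → command heading 31.7°, groundspeed 96.2 kt
Leg 3: desired track 318.5°; wind correction +0.8° → command heading 319.3°, groundspeed 112.6 kt
Leg 4: desired track 325.0°; wind correction +2.8° → command heading 327.8°, groundspeed 112.2 kt
Leg 5: desired track 93.2°; wind correction +11.9° → command heading 105.1°, groundspeed 65.1 kt

Leg 1: heading=201.0°, groundspeed=79.0 kt
Leg 2: heading=31.7°, groundspeed=96.2 kt
Leg 3: heading=319.3°, groundspeed=112.6 kt
Leg 4: heading=327.8°, groundspeed=112.2 kt
Leg 5: heading=105.1°, groundspeed=65.1 kt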